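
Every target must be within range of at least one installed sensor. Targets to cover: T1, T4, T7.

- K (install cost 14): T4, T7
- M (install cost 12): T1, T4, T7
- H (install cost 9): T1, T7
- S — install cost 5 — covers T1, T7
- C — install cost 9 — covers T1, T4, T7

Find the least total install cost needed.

9

The greedy cost-per-new-target heuristic would pick S and C for 14, but a cheaper cover exists.
C alone covers T1, T4, T7 — every target.
Total install cost: 9.
No cover costs less than 9.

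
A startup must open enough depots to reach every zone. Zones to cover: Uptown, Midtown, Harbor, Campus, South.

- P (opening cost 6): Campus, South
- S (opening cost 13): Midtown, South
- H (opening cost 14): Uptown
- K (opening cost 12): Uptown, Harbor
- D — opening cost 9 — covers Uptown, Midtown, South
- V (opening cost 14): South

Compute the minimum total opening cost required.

27

Choose P, K, and D: together they cover Uptown, Midtown, Harbor, Campus, South — every zone.
Total opening cost: 6 + 12 + 9 = 27.
No cover costs less than 27.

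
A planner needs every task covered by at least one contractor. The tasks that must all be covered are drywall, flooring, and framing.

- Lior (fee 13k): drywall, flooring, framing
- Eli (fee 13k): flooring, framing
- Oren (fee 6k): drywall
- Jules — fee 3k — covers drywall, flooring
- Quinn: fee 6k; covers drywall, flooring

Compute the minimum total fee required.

Lior alone covers drywall, flooring, framing — every task.
Total fee: 13.

13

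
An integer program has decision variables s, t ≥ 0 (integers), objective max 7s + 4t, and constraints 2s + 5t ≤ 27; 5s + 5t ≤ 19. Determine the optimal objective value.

(s,t)=(3,0) is feasible, giving 21.
(s,t)=(2,1) is feasible, giving 18.
(s,t)=(2,0) is feasible, giving 14.
The best lattice point is (3,0), giving 21.

21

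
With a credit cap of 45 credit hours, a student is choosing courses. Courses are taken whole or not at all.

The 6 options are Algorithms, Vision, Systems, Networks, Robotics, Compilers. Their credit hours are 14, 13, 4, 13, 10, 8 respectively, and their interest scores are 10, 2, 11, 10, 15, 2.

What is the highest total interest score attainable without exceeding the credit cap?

46

This is an integer program with binary decision variables.
Take Algorithms, Systems, Networks, and Robotics: credit hours 14 + 4 + 13 + 10 = 41 ≤ 45, interest score 10 + 11 + 10 + 15 = 46.
No other feasible combination does better.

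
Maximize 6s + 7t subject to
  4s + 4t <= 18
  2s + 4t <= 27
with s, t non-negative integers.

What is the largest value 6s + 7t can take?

28

Relaxing integrality, the LP optimum is 31.50 at (s,t) = (0, 4.5), which is not an integer point.
(s,t)=(0,4) is feasible, giving 28.
(s,t)=(1,3) is feasible, giving 27.
(s,t)=(0,3) is feasible, giving 21.
Maximum is 28 at (s,t)=(0,4).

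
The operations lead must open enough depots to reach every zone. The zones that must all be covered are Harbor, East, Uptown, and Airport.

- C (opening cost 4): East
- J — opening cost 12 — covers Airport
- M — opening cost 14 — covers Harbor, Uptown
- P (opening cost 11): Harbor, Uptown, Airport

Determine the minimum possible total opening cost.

15

Choose C and P: together they cover Harbor, East, Uptown, Airport — every zone.
Total opening cost: 4 + 11 = 15.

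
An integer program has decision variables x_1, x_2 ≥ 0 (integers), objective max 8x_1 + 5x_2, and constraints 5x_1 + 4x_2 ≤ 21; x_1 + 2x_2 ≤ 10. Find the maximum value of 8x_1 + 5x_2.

32

(x_1,x_2)=(4,0): 5·4+4·0=20≤21, 1·4+2·0=4≤10, objective 32.
(x_1,x_2)=(3,1): 5·3+4·1=19≤21, 1·3+2·1=5≤10, objective 29.
(x_1,x_2)=(3,0): 5·3+4·0=15≤21, 1·3+2·0=3≤10, objective 24.
Maximum is 32 at (x_1,x_2)=(4,0).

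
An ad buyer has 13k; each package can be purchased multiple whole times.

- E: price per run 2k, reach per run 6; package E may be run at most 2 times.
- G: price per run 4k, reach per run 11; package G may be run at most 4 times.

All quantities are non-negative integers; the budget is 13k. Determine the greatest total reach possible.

34

This is a bounded integer knapsack.
E has the best ratio (6/2); taking only E gives at most 2×6 = 12 (stopped by the supply cap of 2).
Mixing does better — 2×E and 2×G: price 12 ≤ 13, reach 2·6 + 2·11 = 34.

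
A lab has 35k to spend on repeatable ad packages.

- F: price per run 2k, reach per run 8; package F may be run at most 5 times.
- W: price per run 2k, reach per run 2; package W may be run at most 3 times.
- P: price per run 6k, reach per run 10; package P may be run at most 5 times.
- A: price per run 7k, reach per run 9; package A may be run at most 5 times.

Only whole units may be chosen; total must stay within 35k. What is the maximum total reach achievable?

80

Take 5×F and 4×P: price 34 ≤ 35, reach 5·8 + 4·10 = 80.
F has the best ratio (8/2) and is taken to its limit of 5; remaining capacity is filled optimally with the others.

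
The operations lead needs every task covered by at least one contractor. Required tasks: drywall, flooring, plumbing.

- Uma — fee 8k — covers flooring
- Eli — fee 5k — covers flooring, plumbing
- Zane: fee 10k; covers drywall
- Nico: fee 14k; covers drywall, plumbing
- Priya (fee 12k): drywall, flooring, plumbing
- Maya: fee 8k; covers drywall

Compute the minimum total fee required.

12

The greedy cost-per-new-task heuristic would pick Eli and Maya for 13, but a cheaper cover exists.
Priya alone covers drywall, flooring, plumbing — every task.
Total fee: 12.
No cover costs less than 12.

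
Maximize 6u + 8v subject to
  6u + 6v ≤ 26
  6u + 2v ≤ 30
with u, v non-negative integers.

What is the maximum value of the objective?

The continuous relaxation peaks at (0, 4.33) with value 34.67; rounding to a feasible lattice point costs some objective.
(u,v)=(0,4) is feasible, giving 32.
(u,v)=(1,3) is feasible, giving 30.
(u,v)=(0,3) is feasible, giving 24.
No feasible integer point exceeds 32.

32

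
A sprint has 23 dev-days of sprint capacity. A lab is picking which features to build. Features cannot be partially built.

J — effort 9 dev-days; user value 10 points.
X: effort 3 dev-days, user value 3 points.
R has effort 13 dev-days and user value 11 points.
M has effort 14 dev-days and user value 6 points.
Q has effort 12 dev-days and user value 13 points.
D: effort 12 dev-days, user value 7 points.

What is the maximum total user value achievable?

J + D: effort 9 + 12 = 21 ≤ 23, user value 10 + 7 = 17.
J + R: effort 9 + 13 = 22 ≤ 23, user value 10 + 11 = 21.
J + Q: effort 9 + 12 = 21 ≤ 23, user value 10 + 13 = 23.
Best is J and Q with total user value 23.

23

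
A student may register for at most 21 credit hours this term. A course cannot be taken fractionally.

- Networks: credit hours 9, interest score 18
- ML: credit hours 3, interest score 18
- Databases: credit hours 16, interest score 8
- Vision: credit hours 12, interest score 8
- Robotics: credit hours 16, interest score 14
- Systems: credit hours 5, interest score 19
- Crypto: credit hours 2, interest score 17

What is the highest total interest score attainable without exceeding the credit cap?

72

Networks + ML + Systems: credit hours 9 + 3 + 5 = 17 ≤ 21, interest score 18 + 18 + 19 = 55.
Networks + ML + Systems + Crypto: credit hours 9 + 3 + 5 + 2 = 19 ≤ 21, interest score 18 + 18 + 19 + 17 = 72.
Best is Networks, ML, Systems, and Crypto with total interest score 72.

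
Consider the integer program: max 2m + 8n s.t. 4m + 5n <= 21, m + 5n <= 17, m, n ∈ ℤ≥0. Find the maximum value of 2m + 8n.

The continuous relaxation peaks at (1.33, 3.13) with value 27.73; rounding to a feasible lattice point costs some objective.
(m,n)=(1,3): 4·1+5·3=19≤21, 1·1+5·3=16≤17, objective 26.
(m,n)=(0,3): 4·0+5·3=15≤21, 1·0+5·3=15≤17, objective 24.
(m,n)=(2,2): 4·2+5·2=18≤21, 1·2+5·2=12≤17, objective 20.
No feasible integer point exceeds 26.

26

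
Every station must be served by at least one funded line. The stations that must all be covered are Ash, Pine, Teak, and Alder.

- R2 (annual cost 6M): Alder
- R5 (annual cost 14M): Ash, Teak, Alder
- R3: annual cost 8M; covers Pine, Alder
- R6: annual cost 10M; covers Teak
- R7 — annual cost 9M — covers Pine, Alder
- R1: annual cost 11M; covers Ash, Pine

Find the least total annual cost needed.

Choose R5 and R3: together they cover Ash, Pine, Teak, Alder — every station.
Total annual cost: 14 + 8 = 22.
No cover costs less than 22.

22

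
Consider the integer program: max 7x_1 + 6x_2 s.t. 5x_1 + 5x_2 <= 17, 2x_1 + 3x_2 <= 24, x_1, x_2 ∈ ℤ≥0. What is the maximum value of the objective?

21

Relaxing integrality, the LP optimum is 23.80 at (x_1,x_2) = (3.4, 0), which is not an integer point.
(x_1,x_2)=(3,0): 5·3+5·0=15≤17, 2·3+3·0=6≤24, objective 21.
(x_1,x_2)=(2,1): 5·2+5·1=15≤17, 2·2+3·1=7≤24, objective 20.
(x_1,x_2)=(2,0): 5·2+5·0=10≤17, 2·2+3·0=4≤24, objective 14.
No feasible integer point exceeds 21.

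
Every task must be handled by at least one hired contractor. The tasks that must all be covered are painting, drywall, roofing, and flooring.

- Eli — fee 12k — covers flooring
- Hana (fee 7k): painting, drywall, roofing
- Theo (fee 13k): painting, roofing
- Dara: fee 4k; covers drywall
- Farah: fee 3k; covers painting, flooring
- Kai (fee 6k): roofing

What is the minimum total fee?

10

This is a weighted set-cover instance.
Choose Hana and Farah: together they cover painting, drywall, roofing, flooring — every task.
Total fee: 7 + 3 = 10.
No cover costs less than 10.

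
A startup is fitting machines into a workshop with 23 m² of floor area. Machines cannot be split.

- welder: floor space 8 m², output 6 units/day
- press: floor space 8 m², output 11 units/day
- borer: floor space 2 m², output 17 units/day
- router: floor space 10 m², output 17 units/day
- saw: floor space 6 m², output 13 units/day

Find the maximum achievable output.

47

This is an integer program with binary decision variables.
Allowing fractional choices, the relaxed optimum would be about 53.9, but machines are indivisible.
press + borer + router: floor space 8 + 2 + 10 = 20 ≤ 23, output 11 + 17 + 17 = 45.
borer + router + saw: floor space 2 + 10 + 6 = 18 ≤ 23, output 17 + 17 + 13 = 47.
Best is borer, router, and saw with total output 47.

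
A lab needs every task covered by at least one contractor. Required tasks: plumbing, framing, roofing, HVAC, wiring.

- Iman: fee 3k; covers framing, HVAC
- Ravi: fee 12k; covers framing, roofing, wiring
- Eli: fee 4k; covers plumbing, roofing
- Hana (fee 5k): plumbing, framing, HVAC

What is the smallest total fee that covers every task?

17

This is an integer covering problem.
Choose Ravi and Hana: together they cover plumbing, framing, roofing, HVAC, wiring — every task.
Total fee: 12 + 5 = 17.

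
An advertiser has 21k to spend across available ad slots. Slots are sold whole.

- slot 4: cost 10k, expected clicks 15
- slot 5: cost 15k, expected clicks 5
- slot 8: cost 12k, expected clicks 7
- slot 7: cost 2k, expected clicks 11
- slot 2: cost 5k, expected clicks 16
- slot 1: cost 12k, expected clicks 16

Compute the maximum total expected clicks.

This is an integer program with binary decision variables.
Take slot 7, slot 2, and slot 1: cost 2 + 5 + 12 = 19 ≤ 21, expected clicks 11 + 16 + 16 = 43.
No other feasible combination does better.

43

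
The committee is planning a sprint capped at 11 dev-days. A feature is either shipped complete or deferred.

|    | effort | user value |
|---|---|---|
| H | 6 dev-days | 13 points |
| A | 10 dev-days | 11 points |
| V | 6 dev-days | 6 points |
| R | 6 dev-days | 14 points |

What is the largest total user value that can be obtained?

H: effort 6 ≤ 11, user value 13.
R: effort 6 ≤ 11, user value 14.
Best is R with total user value 14.

14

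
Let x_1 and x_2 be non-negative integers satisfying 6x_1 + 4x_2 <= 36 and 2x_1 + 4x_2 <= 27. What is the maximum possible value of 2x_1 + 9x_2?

56

(x_1,x_2)=(1,6): 6·1+4·6=30≤36, 2·1+4·6=26≤27, objective 56.
(x_1,x_2)=(0,6): 6·0+4·6=24≤36, 2·0+4·6=24≤27, objective 54.
The best lattice point is (1,6), giving 56.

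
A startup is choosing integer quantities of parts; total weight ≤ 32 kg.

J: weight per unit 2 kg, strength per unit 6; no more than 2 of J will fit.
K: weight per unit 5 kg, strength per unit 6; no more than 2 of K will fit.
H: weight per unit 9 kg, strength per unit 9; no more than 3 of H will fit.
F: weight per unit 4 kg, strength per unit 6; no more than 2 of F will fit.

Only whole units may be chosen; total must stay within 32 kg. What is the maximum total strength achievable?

45

This is a bounded integer knapsack.
2×J, 2×K, 1×H, and 2×F: weight 31 ≤ 32, strength 2·6 + 2·6 + 1·9 + 2·6 = 45.
2×J, 2×H, and 2×F: weight 30 ≤ 32, strength 2·6 + 2·9 + 2·6 = 42.
Best is 45.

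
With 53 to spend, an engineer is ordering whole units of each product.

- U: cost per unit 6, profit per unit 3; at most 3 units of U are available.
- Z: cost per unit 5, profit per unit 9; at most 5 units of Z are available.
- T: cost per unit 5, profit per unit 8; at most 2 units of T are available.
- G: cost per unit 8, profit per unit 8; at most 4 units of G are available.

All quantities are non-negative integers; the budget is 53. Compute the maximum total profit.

77

Z has the best ratio (9/5); taking only Z gives at most 5×9 = 45 (stopped by the supply cap of 5).
Mixing does better — 5×Z, 2×T, and 2×G: cost 51 ≤ 53, profit 5·9 + 2·8 + 2·8 = 77.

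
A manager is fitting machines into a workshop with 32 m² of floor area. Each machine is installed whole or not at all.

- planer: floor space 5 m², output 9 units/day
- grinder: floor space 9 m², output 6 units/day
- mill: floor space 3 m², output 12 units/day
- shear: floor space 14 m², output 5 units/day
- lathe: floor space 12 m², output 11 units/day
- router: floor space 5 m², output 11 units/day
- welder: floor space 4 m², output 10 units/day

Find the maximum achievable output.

53

Treat it as a binary knapsack problem.
planer + grinder + mill + router + welder: floor space 5 + 9 + 3 + 5 + 4 = 26 ≤ 32, output 9 + 6 + 12 + 11 + 10 = 48.
planer + mill + shear + router + welder: floor space 5 + 3 + 14 + 5 + 4 = 31 ≤ 32, output 9 + 12 + 5 + 11 + 10 = 47.
planer + mill + lathe + router + welder: floor space 5 + 3 + 12 + 5 + 4 = 29 ≤ 32, output 9 + 12 + 11 + 11 + 10 = 53.
Best is planer, mill, lathe, router, and welder with total output 53.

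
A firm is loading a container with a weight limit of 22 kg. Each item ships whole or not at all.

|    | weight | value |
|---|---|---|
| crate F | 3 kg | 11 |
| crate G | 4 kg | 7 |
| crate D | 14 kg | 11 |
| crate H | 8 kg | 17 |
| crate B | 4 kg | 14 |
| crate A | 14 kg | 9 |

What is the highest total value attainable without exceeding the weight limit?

This is an integer program with binary decision variables.
Take crate F, crate G, crate H, and crate B: weight 3 + 4 + 8 + 4 = 19 ≤ 22, value 11 + 7 + 17 + 14 = 49.
No other feasible combination does better.

49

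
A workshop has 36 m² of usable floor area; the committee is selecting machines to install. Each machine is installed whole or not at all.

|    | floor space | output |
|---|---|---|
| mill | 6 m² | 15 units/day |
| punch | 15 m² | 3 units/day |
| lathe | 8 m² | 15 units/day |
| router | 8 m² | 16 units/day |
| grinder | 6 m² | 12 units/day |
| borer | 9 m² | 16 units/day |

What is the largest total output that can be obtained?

Allowing fractional choices, the relaxed optimum would be about 72.2, but machines are indivisible.
mill + lathe + router + borer: floor space 6 + 8 + 8 + 9 = 31 ≤ 36, output 15 + 15 + 16 + 16 = 62.
mill + router + grinder + borer: floor space 6 + 8 + 6 + 9 = 29 ≤ 36, output 15 + 16 + 12 + 16 = 59.
Best is mill, lathe, router, and borer with total output 62.

62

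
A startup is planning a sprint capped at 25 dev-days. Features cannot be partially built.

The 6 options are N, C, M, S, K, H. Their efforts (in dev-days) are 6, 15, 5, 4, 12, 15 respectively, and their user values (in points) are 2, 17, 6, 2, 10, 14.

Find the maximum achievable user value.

25

Take C, M, and S: effort 15 + 5 + 4 = 24 ≤ 25, user value 17 + 6 + 2 = 25.
No other feasible combination does better.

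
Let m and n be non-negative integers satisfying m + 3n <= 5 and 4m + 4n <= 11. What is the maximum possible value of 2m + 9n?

(m,n)=(1,1) is feasible, giving 11.
(m,n)=(0,1) is feasible, giving 9.
(m,n)=(2,0) is feasible, giving 4.
No feasible integer point exceeds 11.

11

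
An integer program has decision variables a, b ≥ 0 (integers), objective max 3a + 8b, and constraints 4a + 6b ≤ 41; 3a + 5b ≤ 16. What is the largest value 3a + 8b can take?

24

(a,b)=(0,3): 4·0+6·3=18≤41, 3·0+5·3=15≤16, objective 24.
(a,b)=(1,2): 4·1+6·2=16≤41, 3·1+5·2=13≤16, objective 19.
(a,b)=(0,2): 4·0+6·2=12≤41, 3·0+5·2=10≤16, objective 16.
The best lattice point is (0,3), giving 24.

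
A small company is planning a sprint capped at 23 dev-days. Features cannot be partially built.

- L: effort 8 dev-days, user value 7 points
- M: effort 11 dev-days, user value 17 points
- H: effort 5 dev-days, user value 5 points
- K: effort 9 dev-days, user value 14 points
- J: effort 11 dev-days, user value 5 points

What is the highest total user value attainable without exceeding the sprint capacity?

Take M and K: effort 11 + 9 = 20 ≤ 23, user value 17 + 14 = 31.
No other feasible combination does better.

31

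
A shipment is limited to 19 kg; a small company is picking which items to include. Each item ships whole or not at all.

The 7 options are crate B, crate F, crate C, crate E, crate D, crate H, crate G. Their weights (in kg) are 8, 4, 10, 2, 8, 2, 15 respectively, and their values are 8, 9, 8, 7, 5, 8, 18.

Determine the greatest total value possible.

Allowing fractional choices, the relaxed optimum would be about 37.2, but items are indivisible.
crate B + crate F + crate E + crate H: weight 8 + 4 + 2 + 2 = 16 ≤ 19, value 8 + 9 + 7 + 8 = 32.
crate F + crate C + crate E + crate H: weight 4 + 10 + 2 + 2 = 18 ≤ 19, value 9 + 8 + 7 + 8 = 32.
crate E + crate H + crate G: weight 2 + 2 + 15 = 19 ≤ 19, value 7 + 8 + 18 = 33.
Best is crate E, crate H, and crate G with total value 33.

33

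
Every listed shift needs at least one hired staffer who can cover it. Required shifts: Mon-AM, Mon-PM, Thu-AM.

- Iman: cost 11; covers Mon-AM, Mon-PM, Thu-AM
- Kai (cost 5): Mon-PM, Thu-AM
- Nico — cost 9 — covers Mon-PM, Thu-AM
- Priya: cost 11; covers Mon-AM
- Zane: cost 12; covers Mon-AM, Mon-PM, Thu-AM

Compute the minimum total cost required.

11

The greedy cost-per-new-shift heuristic would pick Kai and Iman for 16, but a cheaper cover exists.
Iman alone covers Mon-AM, Mon-PM, Thu-AM — every shift.
Total cost: 11.
No cover costs less than 11.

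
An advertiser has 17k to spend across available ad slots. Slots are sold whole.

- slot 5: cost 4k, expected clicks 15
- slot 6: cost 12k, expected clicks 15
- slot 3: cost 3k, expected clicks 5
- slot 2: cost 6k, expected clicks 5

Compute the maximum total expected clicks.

slot 5 + slot 6: cost 4 + 12 = 16 ≤ 17, expected clicks 15 + 15 = 30.
slot 5 + slot 3 + slot 2: cost 4 + 3 + 6 = 13 ≤ 17, expected clicks 15 + 5 + 5 = 25.
slot 5 + slot 3: cost 4 + 3 = 7 ≤ 17, expected clicks 15 + 5 = 20.
Best is slot 5 and slot 6 with total expected clicks 30.

30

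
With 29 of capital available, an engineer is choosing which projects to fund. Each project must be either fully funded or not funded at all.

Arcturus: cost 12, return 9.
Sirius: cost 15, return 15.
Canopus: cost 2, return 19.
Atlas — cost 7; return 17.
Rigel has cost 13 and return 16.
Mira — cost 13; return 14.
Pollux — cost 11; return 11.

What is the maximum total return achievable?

This is an integer program with binary decision variables.
Allowing fractional choices, the relaxed optimum would be about 59.5, but projects are indivisible.
Canopus + Atlas + Rigel: cost 2 + 7 + 13 = 22 ≤ 29, return 19 + 17 + 16 = 52.
Canopus + Atlas + Mira: cost 2 + 7 + 13 = 22 ≤ 29, return 19 + 17 + 14 = 50.
Sirius + Canopus + Atlas: cost 15 + 2 + 7 = 24 ≤ 29, return 15 + 19 + 17 = 51.
Best is Canopus, Atlas, and Rigel with total return 52.

52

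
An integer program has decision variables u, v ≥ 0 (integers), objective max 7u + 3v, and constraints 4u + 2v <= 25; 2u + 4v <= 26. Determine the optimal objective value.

42

(u,v)=(6,0): 4·6+2·0=24≤25, 2·6+4·0=12≤26, objective 42.
(u,v)=(5,1): 4·5+2·1=22≤25, 2·5+4·1=14≤26, objective 38.
No feasible integer point exceeds 42.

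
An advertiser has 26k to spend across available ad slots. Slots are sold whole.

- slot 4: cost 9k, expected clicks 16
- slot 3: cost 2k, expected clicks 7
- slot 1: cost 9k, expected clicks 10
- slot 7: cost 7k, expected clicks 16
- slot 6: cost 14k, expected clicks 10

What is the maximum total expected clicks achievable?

42

Allowing fractional choices, the relaxed optimum would be about 47.9, but ad slots are indivisible.
slot 4 + slot 3 + slot 7: cost 9 + 2 + 7 = 18 ≤ 26, expected clicks 16 + 7 + 16 = 39.
slot 3 + slot 1 + slot 7: cost 2 + 9 + 7 = 18 ≤ 26, expected clicks 7 + 10 + 16 = 33.
slot 4 + slot 1 + slot 7: cost 9 + 9 + 7 = 25 ≤ 26, expected clicks 16 + 10 + 16 = 42.
Best is slot 4, slot 1, and slot 7 with total expected clicks 42.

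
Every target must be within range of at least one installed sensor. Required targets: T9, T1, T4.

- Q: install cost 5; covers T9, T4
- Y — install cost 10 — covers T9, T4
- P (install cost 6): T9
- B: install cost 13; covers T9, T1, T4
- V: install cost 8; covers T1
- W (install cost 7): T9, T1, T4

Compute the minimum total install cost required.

W alone covers T9, T1, T4 — every target.
Total install cost: 7.
No cover costs less than 7.

7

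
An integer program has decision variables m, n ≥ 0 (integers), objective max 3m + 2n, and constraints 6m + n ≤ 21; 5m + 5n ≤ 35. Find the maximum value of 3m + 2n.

(m,n)=(2,5) is feasible, giving 16.
(m,n)=(3,3) is feasible, giving 15.
(m,n)=(1,6) is feasible, giving 15.
No feasible integer point exceeds 16.

16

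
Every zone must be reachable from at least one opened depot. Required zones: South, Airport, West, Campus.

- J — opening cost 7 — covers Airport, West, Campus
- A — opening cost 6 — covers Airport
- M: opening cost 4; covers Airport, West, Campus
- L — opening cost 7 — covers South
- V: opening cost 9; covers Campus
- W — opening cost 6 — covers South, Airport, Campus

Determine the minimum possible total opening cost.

Choose M and W: together they cover South, Airport, West, Campus — every zone.
Total opening cost: 4 + 6 = 10.
No cover costs less than 10.

10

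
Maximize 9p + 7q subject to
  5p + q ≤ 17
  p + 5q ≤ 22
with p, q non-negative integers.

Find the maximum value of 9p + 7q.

(p,q)=(2,4): 5·2+1·4=14≤17, 1·2+5·4=22≤22, objective 46.
(p,q)=(3,2): 5·3+1·2=17≤17, 1·3+5·2=13≤22, objective 41.
(p,q)=(2,3): 5·2+1·3=13≤17, 1·2+5·3=17≤22, objective 39.
No feasible integer point exceeds 46.

46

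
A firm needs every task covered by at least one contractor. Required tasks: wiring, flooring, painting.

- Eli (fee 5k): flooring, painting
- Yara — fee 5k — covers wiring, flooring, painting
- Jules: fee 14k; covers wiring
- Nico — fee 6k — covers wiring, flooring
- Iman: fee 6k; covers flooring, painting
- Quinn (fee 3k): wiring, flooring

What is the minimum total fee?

5

The greedy cost-per-new-task heuristic would pick Quinn and Eli for 8, but a cheaper cover exists.
Yara alone covers wiring, flooring, painting — every task.
Total fee: 5.
No cover costs less than 5.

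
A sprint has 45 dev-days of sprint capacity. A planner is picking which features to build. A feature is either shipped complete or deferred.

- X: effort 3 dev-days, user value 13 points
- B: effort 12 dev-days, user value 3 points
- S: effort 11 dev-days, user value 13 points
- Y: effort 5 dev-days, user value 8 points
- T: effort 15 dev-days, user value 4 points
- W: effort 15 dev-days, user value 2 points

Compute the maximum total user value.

38

This is an integer program with binary decision variables.
Take X, S, Y, and T: effort 3 + 11 + 5 + 15 = 34 ≤ 45, user value 13 + 13 + 8 + 4 = 38.
No other feasible combination does better.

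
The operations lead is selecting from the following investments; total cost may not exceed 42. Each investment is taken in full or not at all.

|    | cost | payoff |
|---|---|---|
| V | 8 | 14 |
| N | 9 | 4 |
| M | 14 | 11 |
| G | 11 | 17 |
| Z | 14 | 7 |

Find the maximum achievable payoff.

46

Take V, N, M, and G: cost 8 + 9 + 14 + 11 = 42 ≤ 42, payoff 14 + 4 + 11 + 17 = 46.
No other feasible combination does better.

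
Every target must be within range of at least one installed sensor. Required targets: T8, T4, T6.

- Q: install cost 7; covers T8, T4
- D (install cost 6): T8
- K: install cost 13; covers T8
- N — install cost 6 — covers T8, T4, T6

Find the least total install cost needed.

6

N alone covers T8, T4, T6 — every target.
Total install cost: 6.
No cover costs less than 6.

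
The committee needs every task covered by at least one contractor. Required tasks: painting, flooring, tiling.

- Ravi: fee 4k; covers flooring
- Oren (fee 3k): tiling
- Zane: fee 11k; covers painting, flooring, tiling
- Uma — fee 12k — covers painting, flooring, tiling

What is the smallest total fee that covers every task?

This is a weighted set-cover instance.
The greedy cost-per-new-task heuristic would pick Oren, Ravi, and Zane for 18, but a cheaper cover exists.
Zane alone covers painting, flooring, tiling — every task.
Total fee: 11.
No cover costs less than 11.

11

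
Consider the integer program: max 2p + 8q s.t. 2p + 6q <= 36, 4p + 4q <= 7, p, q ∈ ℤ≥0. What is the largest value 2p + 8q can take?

8

Relaxing integrality, the LP optimum is 14.00 at (p,q) = (0, 1.75), which is not an integer point.
(p,q)=(0,1): 2·0+6·1=6≤36, 4·0+4·1=4≤7, objective 8.
(p,q)=(1,0): 2·1+6·0=2≤36, 4·1+4·0=4≤7, objective 2.
(p,q)=(0,0): 2·0+6·0=0≤36, 4·0+4·0=0≤7, objective 0.
Maximum is 8 at (p,q)=(0,1).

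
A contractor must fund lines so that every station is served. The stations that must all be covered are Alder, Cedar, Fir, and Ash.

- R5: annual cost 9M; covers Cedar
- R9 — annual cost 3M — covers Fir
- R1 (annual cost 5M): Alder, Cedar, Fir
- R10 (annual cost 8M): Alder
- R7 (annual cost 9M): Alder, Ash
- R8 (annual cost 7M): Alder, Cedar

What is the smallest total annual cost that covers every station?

14

Choose R1 and R7: together they cover Alder, Cedar, Fir, Ash — every station.
Total annual cost: 5 + 9 = 14.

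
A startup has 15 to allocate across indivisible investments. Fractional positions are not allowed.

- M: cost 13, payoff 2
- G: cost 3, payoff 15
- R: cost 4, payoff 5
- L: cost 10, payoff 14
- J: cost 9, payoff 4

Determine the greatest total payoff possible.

29

This is an integer program with binary decision variables.
G + J: cost 3 + 9 = 12 ≤ 15, payoff 15 + 4 = 19.
G + R: cost 3 + 4 = 7 ≤ 15, payoff 15 + 5 = 20.
G + L: cost 3 + 10 = 13 ≤ 15, payoff 15 + 14 = 29.
Best is G and L with total payoff 29.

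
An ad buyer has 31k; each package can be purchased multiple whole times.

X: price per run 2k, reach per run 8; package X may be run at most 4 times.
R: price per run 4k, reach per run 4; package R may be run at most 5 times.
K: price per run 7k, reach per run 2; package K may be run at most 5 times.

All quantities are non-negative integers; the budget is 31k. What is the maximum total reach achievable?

Take 4×X and 5×R: price 28 ≤ 31, reach 4·8 + 5·4 = 52.
X has the best ratio (8/2) and is taken to its limit of 4; remaining capacity is filled optimally with the others.

52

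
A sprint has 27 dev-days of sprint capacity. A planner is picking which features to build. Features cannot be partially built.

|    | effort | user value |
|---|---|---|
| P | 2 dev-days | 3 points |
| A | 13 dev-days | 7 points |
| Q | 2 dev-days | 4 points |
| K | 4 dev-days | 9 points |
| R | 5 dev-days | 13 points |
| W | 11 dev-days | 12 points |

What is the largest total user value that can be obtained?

P + Q + K + R + W: effort 2 + 2 + 4 + 5 + 11 = 24 ≤ 27, user value 3 + 4 + 9 + 13 + 12 = 41.
Q + K + R + W: effort 2 + 4 + 5 + 11 = 22 ≤ 27, user value 4 + 9 + 13 + 12 = 38.
P + K + R + W: effort 2 + 4 + 5 + 11 = 22 ≤ 27, user value 3 + 9 + 13 + 12 = 37.
Best is P, Q, K, R, and W with total user value 41.

41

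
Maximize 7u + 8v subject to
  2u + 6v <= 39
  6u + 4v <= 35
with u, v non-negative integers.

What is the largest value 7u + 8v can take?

55

Relaxing integrality, the LP optimum is 60.36 at (u,v) = (1.93, 5.86), which is not an integer point.
(u,v)=(1,6): 2·1+6·6=38≤39, 6·1+4·6=30≤35, objective 55.
(u,v)=(2,5): 2·2+6·5=34≤39, 6·2+4·5=32≤35, objective 54.
No feasible integer point exceeds 55.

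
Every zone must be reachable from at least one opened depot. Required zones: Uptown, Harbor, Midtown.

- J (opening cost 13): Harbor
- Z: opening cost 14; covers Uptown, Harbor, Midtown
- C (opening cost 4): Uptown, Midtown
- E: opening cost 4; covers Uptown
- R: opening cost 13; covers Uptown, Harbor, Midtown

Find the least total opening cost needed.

R alone covers Uptown, Harbor, Midtown — every zone.
Total opening cost: 13.

13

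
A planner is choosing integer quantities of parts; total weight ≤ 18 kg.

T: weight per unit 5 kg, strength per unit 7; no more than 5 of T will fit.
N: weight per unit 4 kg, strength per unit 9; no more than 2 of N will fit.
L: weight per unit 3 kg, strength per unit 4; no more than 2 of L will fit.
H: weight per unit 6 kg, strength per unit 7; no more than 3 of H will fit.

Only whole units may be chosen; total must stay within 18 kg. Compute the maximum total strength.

This is a bounded integer knapsack.
N has the best ratio (9/4); taking only N gives at most 2×9 = 18 (stopped by the supply cap of 2).
Mixing does better — 2×T and 2×N: weight 18 ≤ 18, strength 2·7 + 2·9 = 32.

32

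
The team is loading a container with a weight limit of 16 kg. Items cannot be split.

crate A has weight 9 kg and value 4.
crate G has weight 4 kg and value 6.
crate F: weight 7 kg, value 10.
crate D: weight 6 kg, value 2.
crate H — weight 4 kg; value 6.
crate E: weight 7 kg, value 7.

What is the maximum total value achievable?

Treat it as a binary knapsack problem.
Take crate G, crate F, and crate H: weight 4 + 7 + 4 = 15 ≤ 16, value 6 + 10 + 6 = 22.
No other feasible combination does better.

22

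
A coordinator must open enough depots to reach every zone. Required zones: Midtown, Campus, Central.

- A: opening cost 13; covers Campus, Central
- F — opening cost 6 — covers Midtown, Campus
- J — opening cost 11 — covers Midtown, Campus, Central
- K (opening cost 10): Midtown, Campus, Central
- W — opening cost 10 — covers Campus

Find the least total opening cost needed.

The greedy cost-per-new-zone heuristic would pick F and K for 16, but a cheaper cover exists.
K alone covers Midtown, Campus, Central — every zone.
Total opening cost: 10.
No cover costs less than 10.

10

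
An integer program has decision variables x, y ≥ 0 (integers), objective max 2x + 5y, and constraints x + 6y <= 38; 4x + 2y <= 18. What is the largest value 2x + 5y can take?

32

(x,y)=(1,6) is feasible, giving 32.
(x,y)=(0,6) is feasible, giving 30.
(x,y)=(2,5) is feasible, giving 29.
The best lattice point is (1,6), giving 32.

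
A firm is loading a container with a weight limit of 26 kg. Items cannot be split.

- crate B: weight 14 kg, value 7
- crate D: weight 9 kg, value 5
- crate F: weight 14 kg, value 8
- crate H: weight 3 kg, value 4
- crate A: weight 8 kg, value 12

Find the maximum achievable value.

24

crate F + crate H + crate A: weight 14 + 3 + 8 = 25 ≤ 26, value 8 + 4 + 12 = 24.
crate B + crate H + crate A: weight 14 + 3 + 8 = 25 ≤ 26, value 7 + 4 + 12 = 23.
crate D + crate H + crate A: weight 9 + 3 + 8 = 20 ≤ 26, value 5 + 4 + 12 = 21.
Best is crate F, crate H, and crate A with total value 24.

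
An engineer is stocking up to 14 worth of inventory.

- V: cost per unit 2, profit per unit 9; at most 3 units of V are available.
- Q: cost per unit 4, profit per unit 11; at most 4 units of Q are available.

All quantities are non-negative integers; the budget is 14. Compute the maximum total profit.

3×V and 2×Q: cost 14 ≤ 14, profit 3·9 + 2·11 = 49.
1×V and 3×Q: cost 14 ≤ 14, profit 1·9 + 3·11 = 42.
Best is 49.

49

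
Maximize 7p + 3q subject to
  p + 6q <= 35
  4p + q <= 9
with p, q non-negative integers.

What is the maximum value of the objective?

22

The continuous relaxation peaks at (0.826, 5.7) with value 22.87; rounding to a feasible lattice point costs some objective.
(p,q)=(1,5): 1·1+6·5=31≤35, 4·1+1·5=9≤9, objective 22.
(p,q)=(1,4): 1·1+6·4=25≤35, 4·1+1·4=8≤9, objective 19.
No feasible integer point exceeds 22.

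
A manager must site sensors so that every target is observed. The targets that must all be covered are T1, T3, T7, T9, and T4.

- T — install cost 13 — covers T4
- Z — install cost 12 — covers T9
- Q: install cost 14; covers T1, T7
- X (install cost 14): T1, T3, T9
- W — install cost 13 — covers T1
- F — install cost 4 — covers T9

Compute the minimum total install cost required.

This is an integer covering problem.
The greedy cost-per-new-target heuristic would pick F, Q, T, and X for 45, but a cheaper cover exists.
Choose T, Q, and X: together they cover T1, T3, T7, T9, T4 — every target.
Total install cost: 13 + 14 + 14 = 41.
No cover costs less than 41.

41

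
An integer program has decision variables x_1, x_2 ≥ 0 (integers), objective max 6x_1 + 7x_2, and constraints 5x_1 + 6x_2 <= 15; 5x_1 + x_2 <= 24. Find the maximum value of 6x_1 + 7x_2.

18

(x_1,x_2)=(3,0): 5·3+6·0=15≤15, 5·3+1·0=15≤24, objective 18.
(x_1,x_2)=(2,0): 5·2+6·0=10≤15, 5·2+1·0=10≤24, objective 12.
No feasible integer point exceeds 18.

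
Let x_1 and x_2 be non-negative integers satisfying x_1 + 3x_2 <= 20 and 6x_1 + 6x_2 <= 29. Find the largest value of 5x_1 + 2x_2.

(x_1,x_2)=(4,0) is feasible, giving 20.
(x_1,x_2)=(3,1) is feasible, giving 17.
(x_1,x_2)=(3,0) is feasible, giving 15.
Maximum is 20 at (x_1,x_2)=(4,0).

20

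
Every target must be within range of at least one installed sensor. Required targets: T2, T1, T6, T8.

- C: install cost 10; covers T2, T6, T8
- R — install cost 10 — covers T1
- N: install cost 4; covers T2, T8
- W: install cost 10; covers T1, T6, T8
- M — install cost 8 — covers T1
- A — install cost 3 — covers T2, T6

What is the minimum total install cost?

13

The greedy cost-per-new-target heuristic would pick A, N, and M for 15, but a cheaper cover exists.
Choose W and A: together they cover T2, T1, T6, T8 — every target.
Total install cost: 10 + 3 = 13.
No cover costs less than 13.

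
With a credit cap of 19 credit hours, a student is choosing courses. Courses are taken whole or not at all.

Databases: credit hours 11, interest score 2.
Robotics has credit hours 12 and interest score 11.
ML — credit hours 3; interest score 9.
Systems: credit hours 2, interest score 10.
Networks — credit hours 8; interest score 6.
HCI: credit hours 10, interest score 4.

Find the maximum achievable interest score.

ML + Systems + HCI: credit hours 3 + 2 + 10 = 15 ≤ 19, interest score 9 + 10 + 4 = 23.
Robotics + ML + Systems: credit hours 12 + 3 + 2 = 17 ≤ 19, interest score 11 + 9 + 10 = 30.
ML + Systems + Networks: credit hours 3 + 2 + 8 = 13 ≤ 19, interest score 9 + 10 + 6 = 25.
Best is Robotics, ML, and Systems with total interest score 30.

30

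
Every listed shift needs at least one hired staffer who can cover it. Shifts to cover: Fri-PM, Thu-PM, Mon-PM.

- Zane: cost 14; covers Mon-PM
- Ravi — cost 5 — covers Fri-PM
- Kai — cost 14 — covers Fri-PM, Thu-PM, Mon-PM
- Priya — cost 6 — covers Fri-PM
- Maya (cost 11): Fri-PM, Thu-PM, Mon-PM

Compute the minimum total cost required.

This is an integer covering problem.
Maya alone covers Fri-PM, Thu-PM, Mon-PM — every shift.
Total cost: 11.
No cover costs less than 11.

11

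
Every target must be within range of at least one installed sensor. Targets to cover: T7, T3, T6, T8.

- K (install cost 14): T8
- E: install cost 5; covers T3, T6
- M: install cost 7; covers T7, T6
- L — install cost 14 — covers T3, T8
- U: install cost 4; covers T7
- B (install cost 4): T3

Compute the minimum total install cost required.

The greedy cost-per-new-target heuristic would pick E, U, and K for 23, but a cheaper cover exists.
Choose M and L: together they cover T7, T3, T6, T8 — every target.
Total install cost: 7 + 14 = 21.
No cover costs less than 21.

21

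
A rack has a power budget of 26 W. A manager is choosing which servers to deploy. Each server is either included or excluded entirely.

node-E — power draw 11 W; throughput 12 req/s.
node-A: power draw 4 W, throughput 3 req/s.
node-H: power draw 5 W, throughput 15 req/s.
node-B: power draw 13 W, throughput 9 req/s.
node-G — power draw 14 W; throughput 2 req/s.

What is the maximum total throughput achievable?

30

Allowing fractional choices, the relaxed optimum would be about 34.2, but servers are indivisible.
node-E + node-H: power draw 11 + 5 = 16 ≤ 26, throughput 12 + 15 = 27.
node-E + node-A + node-H: power draw 11 + 4 + 5 = 20 ≤ 26, throughput 12 + 3 + 15 = 30.
node-A + node-H + node-B: power draw 4 + 5 + 13 = 22 ≤ 26, throughput 3 + 15 + 9 = 27.
Best is node-E, node-A, and node-H with total throughput 30.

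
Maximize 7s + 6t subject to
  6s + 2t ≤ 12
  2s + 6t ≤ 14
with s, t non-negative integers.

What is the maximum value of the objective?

19

(s,t)=(1,2): 6·1+2·2=10≤12, 2·1+6·2=14≤14, objective 19.
(s,t)=(2,0): 6·2+2·0=12≤12, 2·2+6·0=4≤14, objective 14.
The best lattice point is (1,2), giving 19.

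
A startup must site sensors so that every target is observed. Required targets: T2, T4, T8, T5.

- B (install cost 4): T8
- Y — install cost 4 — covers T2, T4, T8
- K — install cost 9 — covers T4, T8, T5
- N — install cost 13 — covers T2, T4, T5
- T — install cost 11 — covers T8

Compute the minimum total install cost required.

13

Choose Y and K: together they cover T2, T4, T8, T5 — every target.
Total install cost: 4 + 9 = 13.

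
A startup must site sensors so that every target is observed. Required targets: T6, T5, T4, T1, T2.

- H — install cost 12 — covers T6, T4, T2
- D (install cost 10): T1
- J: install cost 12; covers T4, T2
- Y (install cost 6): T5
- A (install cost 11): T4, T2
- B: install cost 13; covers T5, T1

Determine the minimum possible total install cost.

25

Choose H and B: together they cover T6, T5, T4, T1, T2 — every target.
Total install cost: 12 + 13 = 25.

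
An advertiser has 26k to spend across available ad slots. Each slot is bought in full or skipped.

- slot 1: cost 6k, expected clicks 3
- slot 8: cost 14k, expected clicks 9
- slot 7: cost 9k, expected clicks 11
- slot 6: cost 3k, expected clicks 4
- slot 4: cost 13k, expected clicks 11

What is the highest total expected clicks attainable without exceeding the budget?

26

Allowing fractional choices, the relaxed optimum would be about 26.6, but ad slots are indivisible.
slot 8 + slot 7 + slot 6: cost 14 + 9 + 3 = 26 ≤ 26, expected clicks 9 + 11 + 4 = 24.
slot 7 + slot 6 + slot 4: cost 9 + 3 + 13 = 25 ≤ 26, expected clicks 11 + 4 + 11 = 26.
Best is slot 7, slot 6, and slot 4 with total expected clicks 26.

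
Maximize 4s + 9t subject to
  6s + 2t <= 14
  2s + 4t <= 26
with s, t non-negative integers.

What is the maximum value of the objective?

Relaxing integrality, the LP optimum is 58.50 at (s,t) = (0, 6.5), which is not an integer point.
(s,t)=(0,6): 6·0+2·6=12≤14, 2·0+4·6=24≤26, objective 54.
(s,t)=(0,5): 6·0+2·5=10≤14, 2·0+4·5=20≤26, objective 45.
The best lattice point is (0,6), giving 54.

54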